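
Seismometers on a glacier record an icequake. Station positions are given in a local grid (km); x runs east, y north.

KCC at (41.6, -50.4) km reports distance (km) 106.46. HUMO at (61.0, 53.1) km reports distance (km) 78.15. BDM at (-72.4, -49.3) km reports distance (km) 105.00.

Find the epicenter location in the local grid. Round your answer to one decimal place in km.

Circle about each station: (x − 41.6)² + (y + 50.4)² = 106.46²; (x − 61.0)² + (y − 53.1)² = 78.15²; (x + 72.4)² + (y + 49.3)² = 105.00².
Subtracting the KCC equation from the HUMO and BDM equations removes the quadratic terms:
38.8 x + 207.0 y = 7496.20
-228.0 x + 2.2 y = 3710.26
Solving the 2×2 system: x ≈ -15.9, y ≈ 39.2 km.
Check against KCC (with the unrounded x, y): √((x − 41.6)²+(y + 50.4)²) = 106.45 ≈ 106.46 km. ✓

(-15.9, 39.2)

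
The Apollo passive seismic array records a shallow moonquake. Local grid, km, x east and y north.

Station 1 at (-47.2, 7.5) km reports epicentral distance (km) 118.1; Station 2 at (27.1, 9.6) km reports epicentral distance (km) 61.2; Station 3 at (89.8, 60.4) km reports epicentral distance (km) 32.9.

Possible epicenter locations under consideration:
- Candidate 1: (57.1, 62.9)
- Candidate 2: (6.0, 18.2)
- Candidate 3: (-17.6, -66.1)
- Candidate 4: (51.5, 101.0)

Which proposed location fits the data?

For each candidate, compare |candidate − station| to the reported distance:
Candidate 1: residuals Station 1 0.0, Station 2 0.0, Station 3 0.1 → max 0.1 km
Candidate 2: residuals Station 1 63.8, Station 2 38.4, Station 3 60.9 → max 63.8 km
Candidate 3: residuals Station 1 38.8, Station 2 26.7, Station 3 133.0 → max 133.0 km
Candidate 4: residuals Station 1 17.9, Station 2 33.4, Station 3 22.9 → max 33.4 km
Only Candidate 1 has all residuals ≈ 0.

Candidate 1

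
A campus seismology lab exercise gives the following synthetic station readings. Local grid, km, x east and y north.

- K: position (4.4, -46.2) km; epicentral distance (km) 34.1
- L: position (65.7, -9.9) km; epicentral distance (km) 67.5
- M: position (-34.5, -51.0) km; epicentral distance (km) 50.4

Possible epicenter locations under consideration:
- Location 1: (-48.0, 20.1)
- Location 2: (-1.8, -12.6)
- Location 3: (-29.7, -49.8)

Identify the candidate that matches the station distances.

For each candidate, compare |candidate − station| to the reported distance:
Location 1: residuals K 50.4, L 50.1, M 22.0 → max 50.4 km
Location 2: residuals K 0.1, L 0.1, M 0.0 → max 0.1 km
Location 3: residuals K 0.2, L 35.9, M 45.5 → max 45.5 km
Only Location 2 has all residuals ≈ 0.

Location 2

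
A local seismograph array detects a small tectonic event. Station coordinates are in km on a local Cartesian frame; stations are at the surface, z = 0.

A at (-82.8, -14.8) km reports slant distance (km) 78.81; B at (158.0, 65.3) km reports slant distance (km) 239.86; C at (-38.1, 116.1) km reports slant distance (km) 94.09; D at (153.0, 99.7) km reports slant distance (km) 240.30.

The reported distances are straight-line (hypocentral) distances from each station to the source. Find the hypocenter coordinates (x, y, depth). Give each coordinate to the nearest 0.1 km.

(-75.8, 45.8, 49.9)

Each station gives a sphere (x−x_i)² + (y−y_i)² + z² = d_i² (stations at z=0).
Subtracting the A sphere from B and C: z² cancels, leaving linear equations in x and y:
481.6 x + 160.2 y = -29168.59
89.4 x + 261.8 y = 5214.03
Solving: x ≈ -75.801, y ≈ 45.801 km (keep extra digits for the depth step; rounded: -75.8, 45.8).
Then from the A sphere: z² = 78.81² − (x + 82.8)² − (y + 14.8)² with x = -75.801, y = 45.801, so z ≈ 49.895 ≈ 49.9 km.
Check against D (with the unrounded solution): distance 240.30 ≈ 240.30 km. ✓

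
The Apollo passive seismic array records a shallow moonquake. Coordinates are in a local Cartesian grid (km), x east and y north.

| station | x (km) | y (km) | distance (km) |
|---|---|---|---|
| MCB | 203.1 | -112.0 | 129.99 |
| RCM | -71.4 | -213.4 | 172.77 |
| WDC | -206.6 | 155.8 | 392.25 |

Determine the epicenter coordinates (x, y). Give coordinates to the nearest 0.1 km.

x ≈ 73.3 km, y ≈ -119.0 km

Circle about each station: (x − 203.1)² + (y + 112.0)² = 129.99²; (x + 71.4)² + (y + 213.4)² = 172.77²; (x + 206.6)² + (y − 155.8)² = 392.25².
Subtracting the MCB equation from the RCM and WDC equations removes the quadratic terms:
-549.0 x − 202.8 y = -16108.16
-819.4 x + 535.6 y = -123799.07
Solving the 2×2 system: x ≈ 73.3, y ≈ -119.0 km.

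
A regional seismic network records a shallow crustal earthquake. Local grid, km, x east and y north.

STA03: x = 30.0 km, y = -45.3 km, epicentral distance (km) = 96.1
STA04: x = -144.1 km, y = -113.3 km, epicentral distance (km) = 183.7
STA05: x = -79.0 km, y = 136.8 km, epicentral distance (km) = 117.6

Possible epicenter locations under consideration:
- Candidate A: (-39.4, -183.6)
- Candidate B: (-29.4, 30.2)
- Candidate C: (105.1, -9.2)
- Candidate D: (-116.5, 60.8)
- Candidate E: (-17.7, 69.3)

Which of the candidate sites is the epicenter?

For each candidate, compare |candidate − station| to the reported distance:
Candidate A: residuals STA03 58.6, STA04 57.6, STA05 205.2 → max 205.2 km
Candidate B: residuals STA03 0.0, STA04 0.0, STA05 0.0 → max 0.0 km
Candidate C: residuals STA03 12.8, STA04 86.4, STA05 117.4 → max 117.4 km
Candidate D: residuals STA03 84.8, STA04 7.4, STA05 32.9 → max 84.8 km
Candidate E: residuals STA03 28.0, STA04 38.4, STA05 26.4 → max 38.4 km
Only Candidate B has all residuals ≈ 0.

Candidate B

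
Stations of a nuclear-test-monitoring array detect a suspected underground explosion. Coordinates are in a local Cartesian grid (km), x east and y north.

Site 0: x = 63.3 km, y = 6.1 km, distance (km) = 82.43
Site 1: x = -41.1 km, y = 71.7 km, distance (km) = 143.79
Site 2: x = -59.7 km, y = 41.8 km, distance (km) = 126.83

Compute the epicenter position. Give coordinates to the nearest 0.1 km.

Circle about each station: (x − 63.3)² + (y − 6.1)² = 82.43²; (x + 41.1)² + (y − 71.7)² = 143.79²; (x + 59.7)² + (y − 41.8)² = 126.83².
Subtracting pairs of circle equations eliminates x²+y² and gives linear equations (the radical axes):
-208.8 x + 131.2 y = -11094.86
-246.0 x + 71.4 y = -8023.91
Solving the 2×2 system: x ≈ 15.0, y ≈ -60.7 km.

(15.0, -60.7)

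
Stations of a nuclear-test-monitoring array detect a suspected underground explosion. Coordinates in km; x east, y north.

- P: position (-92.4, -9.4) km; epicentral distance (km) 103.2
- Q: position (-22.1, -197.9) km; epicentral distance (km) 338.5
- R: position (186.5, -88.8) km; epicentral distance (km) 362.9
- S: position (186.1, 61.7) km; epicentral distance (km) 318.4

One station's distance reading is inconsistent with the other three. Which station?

Q

Solve using three stations at a time. Using P, R, S (subtract circle equations pairwise → linear system) gives (x, y) ≈ (-131.4, 86.3).
Distances from that point to each station vs reported:
  P: calculated 103.4 vs reported 103.2 → residual 0.2 km
  Q: calculated 304.5 vs reported 338.5 → residual 34.0 km
  R: calculated 362.9 vs reported 362.9 → residual 0.0 km
  S: calculated 318.5 vs reported 318.4 → residual 0.1 km
P, R, S are mutually consistent (residuals ≈ 0); Q is off by 34.0 km.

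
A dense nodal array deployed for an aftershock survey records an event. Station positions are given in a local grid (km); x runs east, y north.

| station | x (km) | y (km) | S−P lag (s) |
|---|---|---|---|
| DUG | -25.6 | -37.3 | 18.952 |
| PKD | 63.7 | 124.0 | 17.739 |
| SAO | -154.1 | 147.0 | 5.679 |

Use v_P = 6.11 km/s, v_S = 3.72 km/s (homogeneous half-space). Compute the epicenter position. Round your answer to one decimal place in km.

x ≈ -105.0 km, y ≈ 124.5 km

Distance from S−P lag: d = Δt · v_P v_S / (v_P − v_S) = Δt · (6.11·3.72)/(6.11−3.72) ≈ 9.5101·Δt.
So d_DUG = 180.24, d_PKD = 168.70, d_SAO = 54.01 km.
Circle about each station: (x + 25.6)² + (y + 37.3)² = 180.24²; (x − 63.7)² + (y − 124.0)² = 168.70²; (x + 154.1)² + (y − 147.0)² = 54.01².
Subtracting the DUG equation from the PKD and SAO equations removes the quadratic terms:
178.6 x + 322.6 y = 21413.81
-257.0 x + 368.6 y = 72878.54
Solving the 2×2 system: x ≈ -105.0, y ≈ 124.5 km.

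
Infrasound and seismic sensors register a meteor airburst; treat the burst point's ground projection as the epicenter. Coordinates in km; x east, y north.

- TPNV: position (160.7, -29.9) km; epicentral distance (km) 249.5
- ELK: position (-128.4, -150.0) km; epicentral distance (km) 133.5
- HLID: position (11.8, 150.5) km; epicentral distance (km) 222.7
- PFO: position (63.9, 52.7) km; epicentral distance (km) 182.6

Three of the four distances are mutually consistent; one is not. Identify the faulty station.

ELK

Solve using three stations at a time. Using TPNV, HLID, PFO (subtract circle equations pairwise → linear system) gives (x, y) ≈ (-88.3, -48.7).
Distances from that point to each station vs reported:
  TPNV: calculated 249.7 vs reported 249.5 → residual 0.2 km
  ELK: calculated 109.0 vs reported 133.5 → residual 24.5 km
  HLID: calculated 222.9 vs reported 222.7 → residual 0.2 km
  PFO: calculated 182.9 vs reported 182.6 → residual 0.3 km
TPNV, HLID, PFO are mutually consistent (residuals ≈ 0); ELK is off by 24.5 km.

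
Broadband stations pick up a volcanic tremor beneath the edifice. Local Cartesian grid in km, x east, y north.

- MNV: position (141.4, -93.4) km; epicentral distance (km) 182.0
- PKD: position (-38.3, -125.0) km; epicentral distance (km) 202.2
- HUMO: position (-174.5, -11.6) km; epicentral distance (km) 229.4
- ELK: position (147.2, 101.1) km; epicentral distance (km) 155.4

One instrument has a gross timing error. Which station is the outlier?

ELK

Solve using three stations at a time. Using MNV, PKD, HUMO (subtract circle equations pairwise → linear system) gives (x, y) ≈ (43.4, 59.9).
Distances from that point to each station vs reported:
  MNV: calculated 181.9 vs reported 182.0 → residual 0.1 km
  PKD: calculated 202.1 vs reported 202.2 → residual 0.1 km
  HUMO: calculated 229.3 vs reported 229.4 → residual 0.1 km
  ELK: calculated 111.7 vs reported 155.4 → residual 43.7 km
MNV, PKD, HUMO are mutually consistent (residuals ≈ 0); ELK is off by 43.7 km.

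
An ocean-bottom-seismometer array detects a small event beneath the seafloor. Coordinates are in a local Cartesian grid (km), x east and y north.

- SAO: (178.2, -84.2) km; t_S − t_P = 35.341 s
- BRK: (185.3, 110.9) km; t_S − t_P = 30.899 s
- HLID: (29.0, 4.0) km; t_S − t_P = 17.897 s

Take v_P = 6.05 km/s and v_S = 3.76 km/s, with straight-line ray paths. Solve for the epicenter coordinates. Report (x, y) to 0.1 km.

x ≈ -121.4 km, y ≈ 98.8 km

Distance from S−P lag: d = Δt · v_P v_S / (v_P − v_S) = Δt · (6.05·3.76)/(6.05−3.76) ≈ 9.9336·Δt.
So d_SAO = 351.06, d_BRK = 306.94, d_HLID = 177.78 km.
Circle about each station: (x − 178.2)² + (y + 84.2)² = 351.06²; (x − 185.3)² + (y − 110.9)² = 306.94²; (x − 29.0)² + (y − 4.0)² = 177.78².
Subtracting the SAO equation from the BRK and HLID equations removes the quadratic terms:
14.2 x + 390.2 y = 36820.98
-298.4 x + 176.4 y = 53649.52
Solving the 2×2 system: x ≈ -121.4, y ≈ 98.8 km.
Check against SAO (with the unrounded x, y): √((x − 178.2)²+(y + 84.2)²) = 351.06 ≈ 351.06 km. ✓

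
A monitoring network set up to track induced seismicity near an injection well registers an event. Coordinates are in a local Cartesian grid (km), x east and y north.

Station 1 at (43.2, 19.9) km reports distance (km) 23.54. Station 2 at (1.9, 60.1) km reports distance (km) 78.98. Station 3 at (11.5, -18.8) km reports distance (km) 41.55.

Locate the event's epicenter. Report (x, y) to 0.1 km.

(49.8, -2.7)

Circle about each station: (x − 43.2)² + (y − 19.9)² = 23.54²; (x − 1.9)² + (y − 60.1)² = 78.98²; (x − 11.5)² + (y + 18.8)² = 41.55².
Subtracting the Station 1 equation from the Station 2 and Station 3 equations removes the quadratic terms:
-82.6 x + 80.4 y = -4330.34
-63.4 x − 77.4 y = -2948.83
Solving the 2×2 system: x ≈ 49.8, y ≈ -2.7 km.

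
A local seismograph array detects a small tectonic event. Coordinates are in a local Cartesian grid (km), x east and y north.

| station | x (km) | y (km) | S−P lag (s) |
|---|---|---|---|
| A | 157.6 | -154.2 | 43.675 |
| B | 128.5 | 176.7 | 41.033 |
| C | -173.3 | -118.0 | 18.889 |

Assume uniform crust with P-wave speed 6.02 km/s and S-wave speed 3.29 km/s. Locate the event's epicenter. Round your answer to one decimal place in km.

Distance from S−P lag: d = Δt · v_P v_S / (v_P − v_S) = Δt · (6.02·3.29)/(6.02−3.29) ≈ 7.2549·Δt.
So d_A = 316.86, d_B = 297.69, d_C = 137.04 km.
Circle about each station: (x − 157.6)² + (y + 154.2)² = 316.86²; (x − 128.5)² + (y − 176.7)² = 297.69²; (x + 173.3)² + (y + 118.0)² = 137.04².
Subtracting the A equation from the B and C equations removes the quadratic terms:
-58.2 x + 661.8 y = 10900.66
-661.8 x + 72.4 y = 76961.79
Solving the 2×2 system: x ≈ -115.6, y ≈ 6.3 km.

-115.6 km east, 6.3 km north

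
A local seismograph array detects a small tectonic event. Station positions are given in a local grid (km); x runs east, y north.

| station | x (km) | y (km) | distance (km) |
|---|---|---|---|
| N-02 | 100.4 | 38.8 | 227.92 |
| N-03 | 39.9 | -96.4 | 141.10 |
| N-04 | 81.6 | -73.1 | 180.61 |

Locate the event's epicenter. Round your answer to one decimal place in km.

Circle about each station: (x − 100.4)² + (y − 38.8)² = 227.92²; (x − 39.9)² + (y + 96.4)² = 141.10²; (x − 81.6)² + (y + 73.1)² = 180.61².
Subtracting pairs of circle equations eliminates x²+y² and gives linear equations (the radical axes):
-121.0 x − 270.4 y = 31337.69
-37.6 x − 223.8 y = 19744.12
Solving the 2×2 system: x ≈ -99.0, y ≈ -71.6 km.
Check against N-02 (with the unrounded x, y): √((x − 100.4)²+(y − 38.8)²) = 227.93 ≈ 227.92 km. ✓

x ≈ -99.0 km, y ≈ -71.6 km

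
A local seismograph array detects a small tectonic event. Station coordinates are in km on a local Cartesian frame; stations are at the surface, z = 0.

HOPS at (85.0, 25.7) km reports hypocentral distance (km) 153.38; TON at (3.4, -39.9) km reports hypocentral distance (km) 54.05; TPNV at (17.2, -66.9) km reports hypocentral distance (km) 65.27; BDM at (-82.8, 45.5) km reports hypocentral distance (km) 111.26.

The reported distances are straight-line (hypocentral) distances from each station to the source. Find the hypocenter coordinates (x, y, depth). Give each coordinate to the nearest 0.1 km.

(-42.9, -55.8, 22.9)

Each station gives a sphere (x−x_i)² + (y−y_i)² + z² = d_i² (stations at z=0).
Subtracting the HOPS sphere from TON and TPNV: z² cancels, leaving linear equations in x and y:
-163.2 x − 131.2 y = 14322.10
-135.6 x − 185.2 y = 16151.21
Solving: x ≈ -42.900, y ≈ -55.799 km (keep extra digits for the depth step; rounded: -42.9, -55.8).
Then from the HOPS sphere: z² = 153.38² − (x − 85.0)² − (y − 25.7)² with x = -42.900, y = -55.799, so z ≈ 22.911 ≈ 22.9 km.
Check against BDM (with the unrounded solution): distance 111.26 ≈ 111.26 km. ✓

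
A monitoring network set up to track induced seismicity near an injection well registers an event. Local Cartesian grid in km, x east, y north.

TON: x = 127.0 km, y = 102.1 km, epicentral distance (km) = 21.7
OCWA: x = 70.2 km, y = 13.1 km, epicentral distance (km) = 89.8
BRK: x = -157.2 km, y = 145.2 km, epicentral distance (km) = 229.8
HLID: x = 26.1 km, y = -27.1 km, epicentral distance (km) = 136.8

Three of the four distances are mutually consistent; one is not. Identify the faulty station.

TON

Solve using three stations at a time. Using OCWA, BRK, HLID (subtract circle equations pairwise → linear system) gives (x, y) ≈ (68.7, 102.9).
Distances from that point to each station vs reported:
  TON: calculated 58.3 vs reported 21.7 → residual 36.6 km
  OCWA: calculated 89.8 vs reported 89.8 → residual 0.0 km
  BRK: calculated 229.8 vs reported 229.8 → residual 0.0 km
  HLID: calculated 136.8 vs reported 136.8 → residual 0.0 km
OCWA, BRK, HLID are mutually consistent (residuals ≈ 0); TON is off by 36.6 km.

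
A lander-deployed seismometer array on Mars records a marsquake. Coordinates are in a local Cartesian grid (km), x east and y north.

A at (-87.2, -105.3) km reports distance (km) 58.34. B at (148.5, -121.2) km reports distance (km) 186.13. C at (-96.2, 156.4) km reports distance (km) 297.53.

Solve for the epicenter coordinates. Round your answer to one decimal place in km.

Circle about each station: (x + 87.2)² + (y + 105.3)² = 58.34²; (x − 148.5)² + (y + 121.2)² = 186.13²; (x + 96.2)² + (y − 156.4)² = 297.53².
Subtracting the A equation from the B and C equations removes the quadratic terms:
471.4 x − 31.8 y = -13191.06
-18.0 x + 523.4 y = -70097.08
Solving the 2×2 system: x ≈ -37.1, y ≈ -135.2 km.

(-37.1, -135.2)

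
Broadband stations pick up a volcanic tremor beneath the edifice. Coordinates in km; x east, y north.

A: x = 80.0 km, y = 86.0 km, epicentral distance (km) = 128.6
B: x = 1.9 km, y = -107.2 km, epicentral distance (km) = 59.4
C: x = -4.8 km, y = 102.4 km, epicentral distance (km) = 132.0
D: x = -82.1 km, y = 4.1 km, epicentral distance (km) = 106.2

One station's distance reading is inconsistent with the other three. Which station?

Solve using three stations at a time. Using A, C, D (subtract circle equations pairwise → linear system) gives (x, y) ≈ (19.3, -27.4).
Distances from that point to each station vs reported:
  A: calculated 128.6 vs reported 128.6 → residual 0.0 km
  B: calculated 81.7 vs reported 59.4 → residual 22.3 km
  C: calculated 132.0 vs reported 132.0 → residual 0.0 km
  D: calculated 106.2 vs reported 106.2 → residual 0.0 km
A, C, D are mutually consistent (residuals ≈ 0); B is off by 22.3 km.

B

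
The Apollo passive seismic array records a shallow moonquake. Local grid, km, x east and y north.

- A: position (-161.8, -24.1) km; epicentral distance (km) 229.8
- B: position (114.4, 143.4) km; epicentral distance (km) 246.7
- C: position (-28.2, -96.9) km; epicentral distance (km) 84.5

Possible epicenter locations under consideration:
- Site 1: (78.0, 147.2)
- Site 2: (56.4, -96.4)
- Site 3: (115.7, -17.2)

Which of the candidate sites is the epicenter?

Site 2

For each candidate, compare |candidate − station| to the reported distance:
Site 1: residuals A 64.9, B 210.1, C 181.7 → max 210.1 km
Site 2: residuals A 0.1, B 0.0, C 0.1 → max 0.1 km
Site 3: residuals A 47.8, B 86.1, C 80.0 → max 86.1 km
Only Site 2 has all residuals ≈ 0.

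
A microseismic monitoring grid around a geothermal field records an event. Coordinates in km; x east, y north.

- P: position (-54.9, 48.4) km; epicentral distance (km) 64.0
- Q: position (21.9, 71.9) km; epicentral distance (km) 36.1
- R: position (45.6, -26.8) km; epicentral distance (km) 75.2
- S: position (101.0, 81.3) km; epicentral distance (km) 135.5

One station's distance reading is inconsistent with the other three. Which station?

Solve using three stations at a time. Using P, Q, R (subtract circle equations pairwise → linear system) gives (x, y) ≈ (8.3, 38.5).
Distances from that point to each station vs reported:
  P: calculated 64.0 vs reported 64.0 → residual 0.0 km
  Q: calculated 36.1 vs reported 36.1 → residual 0.0 km
  R: calculated 75.2 vs reported 75.2 → residual 0.0 km
  S: calculated 102.1 vs reported 135.5 → residual 33.4 km
P, Q, R are mutually consistent (residuals ≈ 0); S is off by 33.4 km.

S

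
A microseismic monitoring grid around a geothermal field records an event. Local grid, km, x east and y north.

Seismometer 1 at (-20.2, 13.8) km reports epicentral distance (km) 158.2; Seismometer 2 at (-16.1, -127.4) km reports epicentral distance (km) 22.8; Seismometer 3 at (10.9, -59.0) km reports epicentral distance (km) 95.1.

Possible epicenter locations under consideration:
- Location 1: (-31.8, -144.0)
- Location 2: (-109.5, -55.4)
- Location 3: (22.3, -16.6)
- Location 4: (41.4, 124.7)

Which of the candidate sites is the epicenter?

For each candidate, compare |candidate − station| to the reported distance:
Location 1: residuals Seismometer 1 0.0, Seismometer 2 0.0, Seismometer 3 0.0 → max 0.0 km
Location 2: residuals Seismometer 1 45.2, Seismometer 2 95.1, Seismometer 3 25.4 → max 95.1 km
Location 3: residuals Seismometer 1 105.9, Seismometer 2 94.5, Seismometer 3 51.2 → max 105.9 km
Location 4: residuals Seismometer 1 31.3, Seismometer 2 235.8, Seismometer 3 91.1 → max 235.8 km
Only Location 1 has all residuals ≈ 0.

Location 1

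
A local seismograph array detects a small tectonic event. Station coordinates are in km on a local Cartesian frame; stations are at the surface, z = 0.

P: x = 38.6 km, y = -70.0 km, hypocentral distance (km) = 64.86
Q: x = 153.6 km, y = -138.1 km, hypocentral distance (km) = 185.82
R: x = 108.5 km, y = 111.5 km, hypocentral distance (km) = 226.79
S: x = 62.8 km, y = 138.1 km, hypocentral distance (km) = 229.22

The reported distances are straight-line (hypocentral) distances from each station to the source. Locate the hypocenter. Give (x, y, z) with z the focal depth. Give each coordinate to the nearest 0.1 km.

(-18.0, -74.1, 31.4)

Each station gives a sphere (x−x_i)² + (y−y_i)² + z² = d_i² (stations at z=0).
Subtracting the P sphere from Q and R: z² cancels, leaving linear equations in x and y:
230.0 x − 136.2 y = 5952.36
139.8 x + 363.0 y = -29412.34
Solving: x ≈ -17.997, y ≈ -74.095 km (keep extra digits for the depth step; rounded: -18.0, -74.1).
Then from the P sphere: z² = 64.86² − (x − 38.6)² − (y + 70.0)² with x = -17.997, y = -74.095, so z ≈ 31.414 ≈ 31.4 km.
Check against S (with the unrounded solution): distance 229.22 ≈ 229.22 km. ✓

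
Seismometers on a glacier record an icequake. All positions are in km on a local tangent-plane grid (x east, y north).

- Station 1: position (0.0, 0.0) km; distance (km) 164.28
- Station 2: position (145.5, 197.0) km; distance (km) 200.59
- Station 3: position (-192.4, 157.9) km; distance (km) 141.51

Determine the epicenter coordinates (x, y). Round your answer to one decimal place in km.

-50.9 km east, 156.2 km north

Circle about each station: x² + y² = 164.28²; (x − 145.5)² + (y − 197.0)² = 200.59²; (x + 192.4)² + (y − 157.9)² = 141.51².
Subtracting the Station 1 equation from the Station 2 and Station 3 equations removes the quadratic terms:
291.0 x + 394.0 y = 46730.82
-384.8 x + 315.8 y = 68913.01
Solving the 2×2 system: x ≈ -50.9, y ≈ 156.2 km.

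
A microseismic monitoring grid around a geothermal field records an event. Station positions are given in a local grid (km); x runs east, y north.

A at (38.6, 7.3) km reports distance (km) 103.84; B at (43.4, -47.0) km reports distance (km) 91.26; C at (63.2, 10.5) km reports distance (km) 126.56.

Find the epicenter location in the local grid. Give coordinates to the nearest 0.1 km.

-47.8 km east, -50.3 km north

Circle about each station: (x − 38.6)² + (y − 7.3)² = 103.84²; (x − 43.4)² + (y + 47.0)² = 91.26²; (x − 63.2)² + (y − 10.5)² = 126.56².
Subtracting the A equation from the B and C equations removes the quadratic terms:
9.6 x − 108.6 y = 5003.67
49.2 x + 6.4 y = -2673.45
Solving the 2×2 system: x ≈ -47.8, y ≈ -50.3 km.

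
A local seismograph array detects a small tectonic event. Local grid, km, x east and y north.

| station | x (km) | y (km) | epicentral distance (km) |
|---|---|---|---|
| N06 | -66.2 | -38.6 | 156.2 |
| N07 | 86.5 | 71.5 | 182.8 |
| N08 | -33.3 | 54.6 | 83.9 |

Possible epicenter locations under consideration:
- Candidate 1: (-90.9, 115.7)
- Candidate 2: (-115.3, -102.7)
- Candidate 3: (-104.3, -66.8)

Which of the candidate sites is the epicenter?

For each candidate, compare |candidate − station| to the reported distance:
Candidate 1: residuals N06 0.1, N07 0.0, N08 0.1 → max 0.1 km
Candidate 2: residuals N06 75.5, N07 83.8, N08 93.5 → max 93.5 km
Candidate 3: residuals N06 108.8, N07 52.9, N08 56.7 → max 108.8 km
Only Candidate 1 has all residuals ≈ 0.

Candidate 1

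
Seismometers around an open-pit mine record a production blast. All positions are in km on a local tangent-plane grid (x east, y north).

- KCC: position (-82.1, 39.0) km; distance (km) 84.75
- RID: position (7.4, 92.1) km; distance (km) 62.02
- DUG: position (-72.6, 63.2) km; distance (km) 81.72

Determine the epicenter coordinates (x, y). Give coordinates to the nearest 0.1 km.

Circle about each station: (x + 82.1)² + (y − 39.0)² = 84.75²; (x − 7.4)² + (y − 92.1)² = 62.02²; (x + 72.6)² + (y − 63.2)² = 81.72².
Subtracting the KCC equation from the RID and DUG equations removes the quadratic terms:
179.0 x + 106.2 y = 3611.84
19.0 x + 48.4 y = 1507.99
Solving the 2×2 system: x ≈ 2.2, y ≈ 30.3 km.
Check against KCC (with the unrounded x, y): √((x + 82.1)²+(y − 39.0)²) = 84.76 ≈ 84.75 km. ✓

(2.2, 30.3)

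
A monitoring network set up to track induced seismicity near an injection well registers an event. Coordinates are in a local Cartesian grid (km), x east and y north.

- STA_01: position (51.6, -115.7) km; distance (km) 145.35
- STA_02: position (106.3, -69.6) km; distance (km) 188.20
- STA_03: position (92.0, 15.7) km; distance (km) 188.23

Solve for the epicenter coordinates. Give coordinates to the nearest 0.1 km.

(-81.5, -57.3)

Circle about each station: (x − 51.6)² + (y + 115.7)² = 145.35²; (x − 106.3)² + (y + 69.6)² = 188.20²; (x − 92.0)² + (y − 15.7)² = 188.23².
Subtracting the STA_01 equation from the STA_02 and STA_03 equations removes the quadratic terms:
109.4 x + 92.2 y = -14197.82
80.8 x + 262.8 y = -21642.47
Solving the 2×2 system: x ≈ -81.5, y ≈ -57.3 km.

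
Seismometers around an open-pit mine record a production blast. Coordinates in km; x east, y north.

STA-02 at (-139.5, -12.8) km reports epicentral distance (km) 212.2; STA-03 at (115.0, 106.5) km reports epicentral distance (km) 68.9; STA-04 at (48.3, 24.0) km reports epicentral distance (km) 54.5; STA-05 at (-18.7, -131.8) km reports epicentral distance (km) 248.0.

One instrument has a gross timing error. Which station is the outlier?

Solve using three stations at a time. Using STA-02, STA-03, STA-04 (subtract circle equations pairwise → linear system) gives (x, y) ≈ (52.1, 78.4).
Distances from that point to each station vs reported:
  STA-02: calculated 212.2 vs reported 212.2 → residual 0.0 km
  STA-03: calculated 68.9 vs reported 68.9 → residual 0.0 km
  STA-04: calculated 54.5 vs reported 54.5 → residual 0.0 km
  STA-05: calculated 221.8 vs reported 248.0 → residual 26.2 km
STA-02, STA-03, STA-04 are mutually consistent (residuals ≈ 0); STA-05 is off by 26.2 km.

STA-05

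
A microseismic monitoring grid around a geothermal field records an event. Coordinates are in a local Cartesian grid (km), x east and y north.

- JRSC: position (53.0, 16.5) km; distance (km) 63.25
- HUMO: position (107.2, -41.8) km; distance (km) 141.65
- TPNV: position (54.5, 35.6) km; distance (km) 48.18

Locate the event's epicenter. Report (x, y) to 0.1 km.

(23.4, 72.4)

Circle about each station: (x − 53.0)² + (y − 16.5)² = 63.25²; (x − 107.2)² + (y + 41.8)² = 141.65²; (x − 54.5)² + (y − 35.6)² = 48.18².
Subtracting the JRSC equation from the HUMO and TPNV equations removes the quadratic terms:
108.4 x − 116.6 y = -5906.33
3.0 x + 38.2 y = 2835.61
Solving the 2×2 system: x ≈ 23.4, y ≈ 72.4 km.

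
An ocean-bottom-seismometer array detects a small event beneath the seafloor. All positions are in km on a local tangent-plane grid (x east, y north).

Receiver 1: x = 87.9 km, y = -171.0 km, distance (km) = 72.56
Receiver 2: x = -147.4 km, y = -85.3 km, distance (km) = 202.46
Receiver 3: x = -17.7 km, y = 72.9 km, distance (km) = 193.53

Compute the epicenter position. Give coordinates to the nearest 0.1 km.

(53.9, -106.9)

Circle about each station: (x − 87.9)² + (y + 171.0)² = 72.56²; (x + 147.4)² + (y + 85.3)² = 202.46²; (x + 17.7)² + (y − 72.9)² = 193.53².
Subtracting pairs of circle equations eliminates x²+y² and gives linear equations (the radical axes):
-470.6 x + 171.4 y = -43689.66
-211.2 x + 487.8 y = -63528.62
Solving the 2×2 system: x ≈ 53.9, y ≈ -106.9 km.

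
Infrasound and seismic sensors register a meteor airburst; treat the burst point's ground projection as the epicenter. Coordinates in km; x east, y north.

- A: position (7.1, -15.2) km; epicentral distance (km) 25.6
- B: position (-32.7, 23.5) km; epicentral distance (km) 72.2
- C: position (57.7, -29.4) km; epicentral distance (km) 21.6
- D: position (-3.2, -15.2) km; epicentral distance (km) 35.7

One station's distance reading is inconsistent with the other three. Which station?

C

Solve using three stations at a time. Using A, B, D (subtract circle equations pairwise → linear system) gives (x, y) ≈ (32.0, -8.7).
Distances from that point to each station vs reported:
  A: calculated 25.8 vs reported 25.6 → residual 0.2 km
  B: calculated 72.3 vs reported 72.2 → residual 0.1 km
  C: calculated 33.0 vs reported 21.6 → residual 11.4 km
  D: calculated 35.8 vs reported 35.7 → residual 0.1 km
A, B, D are mutually consistent (residuals ≈ 0); C is off by 11.4 km.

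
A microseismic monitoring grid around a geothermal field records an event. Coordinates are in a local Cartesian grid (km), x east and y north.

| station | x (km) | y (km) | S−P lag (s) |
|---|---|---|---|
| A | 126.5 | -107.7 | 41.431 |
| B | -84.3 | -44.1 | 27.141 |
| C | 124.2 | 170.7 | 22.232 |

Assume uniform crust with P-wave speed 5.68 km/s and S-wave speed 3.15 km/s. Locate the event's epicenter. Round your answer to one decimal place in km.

(-30.0, 140.0)

Distance from S−P lag: d = Δt · v_P v_S / (v_P − v_S) = Δt · (5.68·3.15)/(5.68−3.15) ≈ 7.0719·Δt.
So d_A = 293.00, d_B = 191.94, d_C = 157.22 km.
Circle about each station: (x − 126.5)² + (y + 107.7)² = 293.00²; (x + 84.3)² + (y + 44.1)² = 191.94²; (x − 124.2)² + (y − 170.7)² = 157.22².
Subtracting the A equation from the B and C equations removes the quadratic terms:
-421.6 x + 127.2 y = 30457.80
-4.6 x + 556.8 y = 78093.46
Solving the 2×2 system: x ≈ -30.0, y ≈ 140.0 km.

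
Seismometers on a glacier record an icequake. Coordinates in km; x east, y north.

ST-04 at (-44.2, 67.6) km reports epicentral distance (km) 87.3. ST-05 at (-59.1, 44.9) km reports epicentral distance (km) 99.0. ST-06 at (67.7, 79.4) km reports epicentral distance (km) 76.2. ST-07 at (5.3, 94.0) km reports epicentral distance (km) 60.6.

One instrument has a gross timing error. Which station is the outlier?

Solve using three stations at a time. Using ST-04, ST-05, ST-07 (subtract circle equations pairwise → linear system) gives (x, y) ≈ (40.0, 44.1).
Distances from that point to each station vs reported:
  ST-04: calculated 87.4 vs reported 87.3 → residual 0.1 km
  ST-05: calculated 99.1 vs reported 99.0 → residual 0.1 km
  ST-06: calculated 44.9 vs reported 76.2 → residual 31.3 km
  ST-07: calculated 60.8 vs reported 60.6 → residual 0.2 km
ST-04, ST-05, ST-07 are mutually consistent (residuals ≈ 0); ST-06 is off by 31.3 km.

ST-06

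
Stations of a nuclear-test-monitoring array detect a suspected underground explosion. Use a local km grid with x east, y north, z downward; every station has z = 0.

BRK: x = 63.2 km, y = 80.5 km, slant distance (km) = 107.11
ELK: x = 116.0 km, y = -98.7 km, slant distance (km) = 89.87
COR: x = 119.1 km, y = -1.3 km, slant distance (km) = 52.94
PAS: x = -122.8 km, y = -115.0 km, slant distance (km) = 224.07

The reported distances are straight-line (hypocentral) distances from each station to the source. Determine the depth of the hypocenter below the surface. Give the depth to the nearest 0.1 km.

depth ≈ 27.9 km

Each station gives a sphere (x−x_i)² + (y−y_i)² + z² = d_i² (stations at z=0).
Subtracting the BRK sphere from ELK and COR: z² cancels, leaving linear equations in x and y:
105.6 x − 358.4 y = 16119.14
111.8 x − 163.6 y = 12381.92
Solving: x ≈ 78.998, y ≈ -21.699 km (keep extra digits for the depth step; rounded: 79.0, -21.7).
Then from the BRK sphere: z² = 107.11² − (x − 63.2)² − (y − 80.5)² with x = 78.998, y = -21.699, so z ≈ 27.899 ≈ 27.9 km.
Check against PAS (with the unrounded solution): distance 224.07 ≈ 224.07 km. ✓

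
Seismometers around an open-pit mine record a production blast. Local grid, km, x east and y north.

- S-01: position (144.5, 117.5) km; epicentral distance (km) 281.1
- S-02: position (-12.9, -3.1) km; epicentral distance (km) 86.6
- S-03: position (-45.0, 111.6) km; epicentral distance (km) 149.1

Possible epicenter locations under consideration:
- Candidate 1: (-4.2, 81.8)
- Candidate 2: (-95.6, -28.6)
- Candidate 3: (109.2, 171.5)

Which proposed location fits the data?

Candidate 2

For each candidate, compare |candidate − station| to the reported distance:
Candidate 1: residuals S-01 128.2, S-02 1.3, S-03 98.6 → max 128.2 km
Candidate 2: residuals S-01 0.0, S-02 0.1, S-03 0.0 → max 0.1 km
Candidate 3: residuals S-01 216.6, S-02 126.5, S-03 16.3 → max 216.6 km
Only Candidate 2 has all residuals ≈ 0.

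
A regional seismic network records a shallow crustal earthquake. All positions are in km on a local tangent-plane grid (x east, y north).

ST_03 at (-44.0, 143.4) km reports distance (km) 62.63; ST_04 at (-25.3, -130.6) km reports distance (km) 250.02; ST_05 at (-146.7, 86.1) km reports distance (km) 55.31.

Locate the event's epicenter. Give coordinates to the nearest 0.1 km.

Circle about each station: (x + 44.0)² + (y − 143.4)² = 62.63²; (x + 25.3)² + (y + 130.6)² = 250.02²; (x + 146.7)² + (y − 86.1)² = 55.31².
Subtracting the ST_03 equation from the ST_04 and ST_05 equations removes the quadratic terms:
37.4 x − 548.0 y = -63390.59
-205.4 x − 114.6 y = 7297.86
Solving the 2×2 system: x ≈ -96.4, y ≈ 109.1 km.

-96.4 km east, 109.1 km north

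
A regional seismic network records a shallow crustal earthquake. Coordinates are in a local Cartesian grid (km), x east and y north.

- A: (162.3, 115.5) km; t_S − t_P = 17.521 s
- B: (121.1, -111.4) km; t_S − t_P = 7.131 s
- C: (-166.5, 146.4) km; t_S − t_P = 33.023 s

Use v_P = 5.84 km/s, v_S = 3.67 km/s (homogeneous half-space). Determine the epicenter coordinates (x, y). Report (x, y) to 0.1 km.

Distance from S−P lag: d = Δt · v_P v_S / (v_P − v_S) = Δt · (5.84·3.67)/(5.84−3.67) ≈ 9.8769·Δt.
So d_A = 173.05, d_B = 70.43, d_C = 326.16 km.
Circle about each station: (x − 162.3)² + (y − 115.5)² = 173.05²; (x − 121.1)² + (y + 111.4)² = 70.43²; (x + 166.5)² + (y − 146.4)² = 326.16².
Subtracting the A equation from the B and C equations removes the quadratic terms:
-82.4 x − 453.8 y = 12379.55
-657.6 x + 61.8 y = -66960.37
Solving the 2×2 system: x ≈ 97.6, y ≈ -45.0 km.
Check against A (with the unrounded x, y): √((x − 162.3)²+(y − 115.5)²) = 173.05 ≈ 173.05 km. ✓

x ≈ 97.6 km, y ≈ -45.0 km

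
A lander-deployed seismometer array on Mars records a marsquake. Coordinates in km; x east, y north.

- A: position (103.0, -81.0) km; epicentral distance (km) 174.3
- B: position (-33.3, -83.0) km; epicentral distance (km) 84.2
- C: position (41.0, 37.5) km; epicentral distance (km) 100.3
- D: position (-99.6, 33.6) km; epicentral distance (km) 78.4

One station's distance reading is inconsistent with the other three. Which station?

D

Solve using three stations at a time. Using A, B, C (subtract circle equations pairwise → linear system) gives (x, y) ≈ (-51.8, -0.8).
Distances from that point to each station vs reported:
  A: calculated 174.3 vs reported 174.3 → residual 0.0 km
  B: calculated 84.3 vs reported 84.2 → residual 0.1 km
  C: calculated 100.4 vs reported 100.3 → residual 0.1 km
  D: calculated 58.9 vs reported 78.4 → residual 19.5 km
A, B, C are mutually consistent (residuals ≈ 0); D is off by 19.5 km.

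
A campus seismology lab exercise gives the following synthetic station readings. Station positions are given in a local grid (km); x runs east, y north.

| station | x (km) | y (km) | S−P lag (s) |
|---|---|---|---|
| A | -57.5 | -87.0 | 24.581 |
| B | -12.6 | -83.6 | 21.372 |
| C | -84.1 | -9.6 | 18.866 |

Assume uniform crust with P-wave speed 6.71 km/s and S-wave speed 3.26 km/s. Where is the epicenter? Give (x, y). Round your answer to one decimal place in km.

20.9 km east, 47.7 km north

Distance from S−P lag: d = Δt · v_P v_S / (v_P − v_S) = Δt · (6.71·3.26)/(6.71−3.26) ≈ 6.3405·Δt.
So d_A = 155.85, d_B = 135.51, d_C = 119.62 km.
Circle about each station: (x + 57.5)² + (y + 87.0)² = 155.85²; (x + 12.6)² + (y + 83.6)² = 135.51²; (x + 84.1)² + (y + 9.6)² = 119.62².
Subtracting pairs of circle equations eliminates x²+y² and gives linear equations (the radical axes):
89.8 x + 6.8 y = 2198.73
-53.2 x + 154.8 y = 6270.00
Solving the 2×2 system: x ≈ 20.9, y ≈ 47.7 km.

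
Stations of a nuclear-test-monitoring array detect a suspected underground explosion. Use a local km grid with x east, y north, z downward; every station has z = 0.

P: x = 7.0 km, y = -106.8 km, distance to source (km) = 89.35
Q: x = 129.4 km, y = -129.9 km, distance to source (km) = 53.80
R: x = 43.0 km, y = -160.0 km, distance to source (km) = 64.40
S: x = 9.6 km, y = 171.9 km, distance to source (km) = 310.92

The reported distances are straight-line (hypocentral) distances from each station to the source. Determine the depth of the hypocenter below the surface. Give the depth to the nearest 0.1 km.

Each station gives a sphere (x−x_i)² + (y−y_i)² + z² = d_i² (stations at z=0).
Subtracting the P sphere from Q and R: z² cancels, leaving linear equations in x and y:
244.8 x − 46.2 y = 27252.11
72.0 x − 106.4 y = 19829.82
Solving: x ≈ 87.300, y ≈ -127.295 km (keep extra digits for the depth step; rounded: 87.3, -127.3).
Then from the P sphere: z² = 89.35² − (x − 7.0)² − (y + 106.8)² with x = 87.300, y = -127.295, so z ≈ 33.396 ≈ 33.4 km.
Check against S (with the unrounded solution): distance 310.92 ≈ 310.92 km. ✓

depth ≈ 33.4 km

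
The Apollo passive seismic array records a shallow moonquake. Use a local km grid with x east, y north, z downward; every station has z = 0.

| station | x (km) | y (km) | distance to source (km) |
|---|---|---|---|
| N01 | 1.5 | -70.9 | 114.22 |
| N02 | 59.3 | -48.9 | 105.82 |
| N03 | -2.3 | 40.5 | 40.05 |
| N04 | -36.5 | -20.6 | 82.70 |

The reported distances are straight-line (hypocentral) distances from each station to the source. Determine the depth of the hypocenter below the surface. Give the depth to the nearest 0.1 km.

Each station gives a sphere (x−x_i)² + (y−y_i)² + z² = d_i² (stations at z=0).
Subtracting the N01 sphere from N02 and N03: z² cancels, leaving linear equations in x and y:
115.6 x + 44.0 y = 2726.98
-7.6 x + 222.8 y = 8058.69
Solving: x ≈ 9.697, y ≈ 36.501 km (keep extra digits for the depth step; rounded: 9.7, 36.5).
Then from the N01 sphere: z² = 114.22² − (x − 1.5)² − (y + 70.9)² with x = 9.697, y = 36.501, so z ≈ 38.001 ≈ 38.0 km.
Check against N04 (with the unrounded solution): distance 82.70 ≈ 82.70 km. ✓

z ≈ 38.0 km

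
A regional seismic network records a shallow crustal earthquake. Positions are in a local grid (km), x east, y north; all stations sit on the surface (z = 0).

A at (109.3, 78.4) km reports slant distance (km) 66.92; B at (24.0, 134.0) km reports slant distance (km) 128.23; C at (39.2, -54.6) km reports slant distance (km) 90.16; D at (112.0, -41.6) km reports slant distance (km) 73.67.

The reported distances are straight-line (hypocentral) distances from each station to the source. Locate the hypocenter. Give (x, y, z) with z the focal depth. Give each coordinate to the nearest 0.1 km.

Each station gives a sphere (x−x_i)² + (y−y_i)² + z² = d_i² (stations at z=0).
Subtracting the A sphere from B and C: z² cancels, leaving linear equations in x and y:
-170.6 x + 111.2 y = -11525.70
-140.2 x − 266.0 y = -17225.79
Solving: x ≈ 81.702, y ≈ 21.696 km (keep extra digits for the depth step; rounded: 81.7, 21.7).
Then from the A sphere: z² = 66.92² − (x − 109.3)² − (y − 78.4)² with x = 81.702, y = 21.696, so z ≈ 22.390 ≈ 22.4 km.
Check against D (with the unrounded solution): distance 73.66 ≈ 73.67 km. ✓

x ≈ 81.7 km, y ≈ 21.7 km, depth ≈ 22.4 km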